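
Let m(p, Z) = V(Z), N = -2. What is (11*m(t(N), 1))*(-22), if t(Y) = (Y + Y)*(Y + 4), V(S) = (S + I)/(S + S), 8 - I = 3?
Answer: -726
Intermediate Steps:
I = 5 (I = 8 - 1*3 = 8 - 3 = 5)
V(S) = (5 + S)/(2*S) (V(S) = (S + 5)/(S + S) = (5 + S)/((2*S)) = (5 + S)*(1/(2*S)) = (5 + S)/(2*S))
t(Y) = 2*Y*(4 + Y) (t(Y) = (2*Y)*(4 + Y) = 2*Y*(4 + Y))
m(p, Z) = (5 + Z)/(2*Z)
(11*m(t(N), 1))*(-22) = (11*((½)*(5 + 1)/1))*(-22) = (11*((½)*1*6))*(-22) = (11*3)*(-22) = 33*(-22) = -726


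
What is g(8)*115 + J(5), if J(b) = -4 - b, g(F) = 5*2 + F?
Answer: 2061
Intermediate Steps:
g(F) = 10 + F
g(8)*115 + J(5) = (10 + 8)*115 + (-4 - 1*5) = 18*115 + (-4 - 5) = 2070 - 9 = 2061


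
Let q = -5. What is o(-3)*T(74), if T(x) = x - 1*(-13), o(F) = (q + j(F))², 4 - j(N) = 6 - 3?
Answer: 1392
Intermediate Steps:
j(N) = 1 (j(N) = 4 - (6 - 3) = 4 - 1*3 = 4 - 3 = 1)
o(F) = 16 (o(F) = (-5 + 1)² = (-4)² = 16)
T(x) = 13 + x (T(x) = x + 13 = 13 + x)
o(-3)*T(74) = 16*(13 + 74) = 16*87 = 1392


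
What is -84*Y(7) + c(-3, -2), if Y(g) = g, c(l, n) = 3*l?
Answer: -597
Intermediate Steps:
-84*Y(7) + c(-3, -2) = -84*7 + 3*(-3) = -588 - 9 = -597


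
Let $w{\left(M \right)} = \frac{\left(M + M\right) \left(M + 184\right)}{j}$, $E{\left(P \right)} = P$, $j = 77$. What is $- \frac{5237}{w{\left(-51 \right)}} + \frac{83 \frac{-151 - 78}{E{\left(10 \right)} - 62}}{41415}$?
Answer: $\frac{20683019771}{695606340} \approx 29.734$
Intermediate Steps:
$w{\left(M \right)} = \frac{2 M \left(184 + M\right)}{77}$ ($w{\left(M \right)} = \frac{\left(M + M\right) \left(M + 184\right)}{77} = 2 M \left(184 + M\right) \frac{1}{77} = \frac{2 M \left(184 + M\right)}{77}$)
$- \frac{5237}{w{\left(-51 \right)}} + \frac{83 \frac{-151 - 78}{E{\left(10 \right)} - 62}}{41415} = - \frac{5237}{\frac{2}{77} \left(-51\right) \left(184 - 51\right)} + \frac{83 \frac{-151 - 78}{10 - 62}}{41415} = - \frac{5237}{\frac{2}{77} \left(-51\right) 133} + 83 \left(- \frac{229}{-52}\right) \frac{1}{41415} = - \frac{5237}{- \frac{1938}{11}} + 83 \left(\left(-229\right) \left(- \frac{1}{52}\right)\right) \frac{1}{41415} = \left(-5237\right) \left(- \frac{11}{1938}\right) + 83 \cdot \frac{229}{52} \cdot \frac{1}{41415} = \frac{57607}{1938} + \frac{19007}{52} \cdot \frac{1}{41415} = \frac{57607}{1938} + \frac{19007}{2153580} = \frac{20683019771}{695606340}$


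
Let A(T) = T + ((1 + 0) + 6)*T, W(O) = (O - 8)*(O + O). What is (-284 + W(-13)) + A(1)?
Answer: 270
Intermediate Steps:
W(O) = 2*O*(-8 + O) (W(O) = (-8 + O)*(2*O) = 2*O*(-8 + O))
A(T) = 8*T (A(T) = T + (1 + 6)*T = T + 7*T = 8*T)
(-284 + W(-13)) + A(1) = (-284 + 2*(-13)*(-8 - 13)) + 8*1 = (-284 + 2*(-13)*(-21)) + 8 = (-284 + 546) + 8 = 262 + 8 = 270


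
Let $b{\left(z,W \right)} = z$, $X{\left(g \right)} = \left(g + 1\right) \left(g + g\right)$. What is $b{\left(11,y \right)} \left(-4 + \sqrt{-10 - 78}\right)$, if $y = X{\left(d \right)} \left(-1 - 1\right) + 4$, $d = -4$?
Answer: $-44 + 22 i \sqrt{22} \approx -44.0 + 103.19 i$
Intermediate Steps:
$X{\left(g \right)} = 2 g \left(1 + g\right)$ ($X{\left(g \right)} = \left(1 + g\right) 2 g = 2 g \left(1 + g\right)$)
$y = -44$ ($y = 2 \left(-4\right) \left(1 - 4\right) \left(-1 - 1\right) + 4 = 2 \left(-4\right) \left(-3\right) \left(-1 - 1\right) + 4 = 24 \left(-2\right) + 4 = -48 + 4 = -44$)
$b{\left(11,y \right)} \left(-4 + \sqrt{-10 - 78}\right) = 11 \left(-4 + \sqrt{-10 - 78}\right) = 11 \left(-4 + \sqrt{-88}\right) = 11 \left(-4 + 2 i \sqrt{22}\right) = -44 + 22 i \sqrt{22}$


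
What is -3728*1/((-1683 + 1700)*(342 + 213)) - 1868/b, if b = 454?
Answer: -9658546/2141745 ≈ -4.5097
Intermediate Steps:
-3728*1/((-1683 + 1700)*(342 + 213)) - 1868/b = -3728*1/((-1683 + 1700)*(342 + 213)) - 1868/454 = -3728/(17*555) - 1868*1/454 = -3728/9435 - 934/227 = -9658546/2141745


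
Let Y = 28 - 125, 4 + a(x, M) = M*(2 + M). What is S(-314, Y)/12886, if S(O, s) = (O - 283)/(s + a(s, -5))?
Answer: 597/1108196 ≈ 0.00053871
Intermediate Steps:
a(x, M) = -4 + M*(2 + M)
Y = -97
S(O, s) = (-283 + O)/(11 + s) (S(O, s) = (O - 283)/(s + (-4 + (-5)² + 2*(-5))) = (-283 + O)/(s + (-4 + 25 - 10)) = (-283 + O)/(s + 11) = (-283 + O)/(11 + s))
S(-314, Y)/12886 = ((-283 - 314)/(11 - 97))/12886 = (-597/(-86))*(1/12886) = -1/86*(-597)*(1/12886) = (597/86)*(1/12886) = 597/1108196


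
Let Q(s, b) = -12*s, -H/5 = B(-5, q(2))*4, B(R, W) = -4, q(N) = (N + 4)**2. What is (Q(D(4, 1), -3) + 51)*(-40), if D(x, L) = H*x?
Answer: 151560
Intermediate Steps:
q(N) = (4 + N)**2
H = 80 (H = -(-20)*4 = -5*(-16) = 80)
D(x, L) = 80*x
(Q(D(4, 1), -3) + 51)*(-40) = (-960*4 + 51)*(-40) = (-12*320 + 51)*(-40) = (-3840 + 51)*(-40) = -3789*(-40) = 151560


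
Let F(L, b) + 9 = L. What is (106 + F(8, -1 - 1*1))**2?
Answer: 11025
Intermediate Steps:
F(L, b) = -9 + L
(106 + F(8, -1 - 1*1))**2 = (106 + (-9 + 8))**2 = (106 - 1)**2 = 105**2 = 11025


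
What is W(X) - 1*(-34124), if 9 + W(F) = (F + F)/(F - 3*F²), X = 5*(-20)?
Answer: 10268617/301 ≈ 34115.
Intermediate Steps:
X = -100
W(F) = -9 + 2*F/(F - 3*F²) (W(F) = -9 + (F + F)/(F - 3*F²) = -9 + (2*F)/(F - 3*F²) = -9 + 2*F/(F - 3*F²))
W(X) - 1*(-34124) = (7 - 27*(-100))/(-1 + 3*(-100)) - 1*(-34124) = (7 + 2700)/(-1 - 300) + 34124 = 2707/(-301) + 34124 = -1/301*2707 + 34124 = -2707/301 + 34124 = 10268617/301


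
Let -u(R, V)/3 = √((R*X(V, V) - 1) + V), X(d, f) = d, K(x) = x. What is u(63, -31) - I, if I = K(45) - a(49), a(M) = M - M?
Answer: -45 - 3*I*√1985 ≈ -45.0 - 133.66*I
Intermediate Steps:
a(M) = 0
I = 45 (I = 45 - 1*0 = 45 + 0 = 45)
u(R, V) = -3*√(-1 + V + R*V) (u(R, V) = -3*√((R*V - 1) + V) = -3*√((-1 + R*V) + V) = -3*√(-1 + V + R*V))
u(63, -31) - I = -3*√(-1 - 31 + 63*(-31)) - 1*45 = -3*√(-1 - 31 - 1953) - 45 = -3*I*√1985 - 45 = -45 - 3*I*√1985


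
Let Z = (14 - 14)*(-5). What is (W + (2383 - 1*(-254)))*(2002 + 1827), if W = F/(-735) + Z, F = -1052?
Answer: 1060768109/105 ≈ 1.0103e+7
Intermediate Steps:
Z = 0 (Z = 0*(-5) = 0)
W = 1052/735 (W = -1052/(-735) + 0 = -1052*(-1/735) + 0 = 1052/735 + 0 = 1052/735 ≈ 1.4313)
(W + (2383 - 1*(-254)))*(2002 + 1827) = (1052/735 + (2383 - 1*(-254)))*(2002 + 1827) = (1052/735 + (2383 + 254))*3829 = (1052/735 + 2637)*3829 = (1939247/735)*3829 = 1060768109/105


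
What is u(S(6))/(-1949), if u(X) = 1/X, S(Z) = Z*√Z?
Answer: -√6/70164 ≈ -3.4911e-5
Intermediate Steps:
S(Z) = Z^(3/2)
u(S(6))/(-1949) = 1/(6^(3/2)*(-1949)) = -1/1949/(6*√6) = (√6/36)*(-1/1949) = -√6/70164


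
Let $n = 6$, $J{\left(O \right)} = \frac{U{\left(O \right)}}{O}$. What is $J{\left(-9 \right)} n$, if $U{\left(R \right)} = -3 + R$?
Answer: $8$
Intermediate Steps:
$J{\left(O \right)} = \frac{-3 + O}{O}$
$J{\left(-9 \right)} n = \frac{-3 - 9}{-9} \cdot 6 = \left(- \frac{1}{9}\right) \left(-12\right) 6 = \frac{4}{3} \cdot 6 = 8$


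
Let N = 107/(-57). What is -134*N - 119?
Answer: 7555/57 ≈ 132.54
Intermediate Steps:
N = -107/57 (N = 107*(-1/57) = -107/57 ≈ -1.8772)
-134*N - 119 = -134*(-107/57) - 119 = 14338/57 - 119 = 7555/57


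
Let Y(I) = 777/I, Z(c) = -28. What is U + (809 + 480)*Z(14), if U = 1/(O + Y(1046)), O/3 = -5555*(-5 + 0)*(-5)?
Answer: -15728495614562/435788973 ≈ -36092.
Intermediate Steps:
O = -416625 (O = 3*(-5555*(-5 + 0)*(-5)) = 3*(-(-27775)*(-5)) = 3*(-5555*25) = 3*(-138875) = -416625)
U = -1046/435788973 (U = 1/(-416625 + 777/1046) = 1/(-435788973/1046) = -1046/435788973 ≈ -2.4002e-6)
U + (809 + 480)*Z(14) = -1046/435788973 + (809 + 480)*(-28) = -1046/435788973 + 1289*(-28) = -1046/435788973 - 36092 = -15728495614562/435788973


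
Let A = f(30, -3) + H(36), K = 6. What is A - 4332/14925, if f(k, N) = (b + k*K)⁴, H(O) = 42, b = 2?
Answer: 5458567103106/4975 ≈ 1.0972e+9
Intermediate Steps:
f(k, N) = (2 + 6*k)⁴ (f(k, N) = (2 + k*6)⁴ = (2 + 6*k)⁴)
A = 1097199418 (A = 16*(1 + 3*30)⁴ + 42 = 16*(1 + 90)⁴ + 42 = 16*91⁴ + 42 = 16*68574961 + 42 = 1097199376 + 42 = 1097199418)
A - 4332/14925 = 1097199418 - 4332/14925 = 1097199418 - 1*1444/4975 = 1097199418 - 1444/4975 = 5458567103106/4975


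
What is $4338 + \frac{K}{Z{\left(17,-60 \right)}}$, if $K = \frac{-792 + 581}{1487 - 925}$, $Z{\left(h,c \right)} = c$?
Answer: $\frac{146277571}{33720} \approx 4338.0$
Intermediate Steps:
$K = - \frac{211}{562} \approx -0.37544$
$4338 + \frac{K}{Z{\left(17,-60 \right)}} = 4338 - \frac{211}{562 \left(-60\right)} = 4338 - - \frac{211}{33720} = 4338 + \frac{211}{33720} = \frac{146277571}{33720}$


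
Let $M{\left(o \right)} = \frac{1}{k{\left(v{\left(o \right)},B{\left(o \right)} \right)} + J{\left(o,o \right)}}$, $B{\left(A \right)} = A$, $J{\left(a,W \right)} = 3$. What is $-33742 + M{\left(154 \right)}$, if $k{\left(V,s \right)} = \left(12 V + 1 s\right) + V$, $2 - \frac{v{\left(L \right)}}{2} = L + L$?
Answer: $- \frac{263153859}{7799} \approx -33742.0$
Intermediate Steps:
$v{\left(L \right)} = 4 - 4 L$ ($v{\left(L \right)} = 4 - 2 \left(L + L\right) = 4 - 2 \cdot 2 L = 4 - 4 L$)
$k{\left(V,s \right)} = s + 13 V$ ($k{\left(V,s \right)} = \left(12 V + s\right) + V = \left(s + 12 V\right) + V = s + 13 V$)
$M{\left(o \right)} = \frac{1}{55 - 51 o}$ ($M{\left(o \right)} = \frac{1}{\left(o + 13 \left(4 - 4 o\right)\right) + 3} = \frac{1}{\left(o - \left(-52 + 52 o\right)\right) + 3} = \frac{1}{\left(52 - 51 o\right) + 3} = \frac{1}{55 - 51 o}$)
$-33742 + M{\left(154 \right)} = -33742 + \frac{1}{55 - 7854} = -33742 + \frac{1}{-7799} = -33742 - \frac{1}{7799} = - \frac{263153859}{7799}$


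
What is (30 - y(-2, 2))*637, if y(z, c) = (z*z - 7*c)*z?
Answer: 6370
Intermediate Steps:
y(z, c) = z*(z² - 7*c) (y(z, c) = (z² - 7*c)*z = z*(z² - 7*c))
(30 - y(-2, 2))*637 = (30 - (-2)*((-2)² - 7*2))*637 = (30 - (-2)*(4 - 14))*637 = (30 - (-2)*(-10))*637 = (30 - 1*20)*637 = (30 - 20)*637 = 10*637 = 6370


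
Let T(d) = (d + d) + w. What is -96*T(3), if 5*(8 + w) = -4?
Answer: 1344/5 ≈ 268.80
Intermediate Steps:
w = -44/5 (w = -8 + (⅕)*(-4) = -8 - ⅘ = -44/5 ≈ -8.8000)
T(d) = -44/5 + 2*d (T(d) = (d + d) - 44/5 = 2*d - 44/5 = -44/5 + 2*d)
-96*T(3) = -96*(-44/5 + 2*3) = -96*(-44/5 + 6) = -96*(-14/5) = 1344/5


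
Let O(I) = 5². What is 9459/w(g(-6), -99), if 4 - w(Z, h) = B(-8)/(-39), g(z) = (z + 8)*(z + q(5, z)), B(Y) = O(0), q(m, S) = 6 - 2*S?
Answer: 368901/181 ≈ 2038.1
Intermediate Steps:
O(I) = 25
B(Y) = 25
g(z) = (6 - z)*(8 + z) (g(z) = (z + 8)*(z + (6 - 2*z)) = (8 + z)*(6 - z) = (6 - z)*(8 + z))
w(Z, h) = 181/39 (w(Z, h) = 4 - 25/(-39) = 4 - 25*(-1)/39 = 4 - 1*(-25/39) = 4 + 25/39 = 181/39)
9459/w(g(-6), -99) = 9459/(181/39) = 9459*(39/181) = 368901/181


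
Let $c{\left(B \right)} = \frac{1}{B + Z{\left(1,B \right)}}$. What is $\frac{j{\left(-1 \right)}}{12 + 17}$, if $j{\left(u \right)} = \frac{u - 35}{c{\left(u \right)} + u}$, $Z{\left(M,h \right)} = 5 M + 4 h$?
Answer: $0$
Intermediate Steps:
$Z{\left(M,h \right)} = 4 h + 5 M$
$c{\left(B \right)} = \frac{1}{5 + 5 B}$ ($c{\left(B \right)} = \frac{1}{B + \left(4 B + 5 \cdot 1\right)} = \frac{1}{B + \left(4 B + 5\right)} = \frac{1}{B + \left(5 + 4 B\right)} = \frac{1}{5 + 5 B}$)
$j{\left(u \right)} = \frac{-35 + u}{u + \frac{1}{5 \left(1 + u\right)}}$ ($j{\left(u \right)} = \frac{u - 35}{\frac{1}{5 \left(1 + u\right)} + u} = \frac{-35 + u}{u + \frac{1}{5 \left(1 + u\right)}}$)
$\frac{j{\left(-1 \right)}}{12 + 17} = \frac{5 \frac{1}{1 + 5 \left(-1\right) \left(1 - 1\right)} \left(1 - 1\right) \left(-35 - 1\right)}{12 + 17} = \frac{5 \frac{1}{1 + 5 \left(-1\right) 0} \cdot 0 \left(-36\right)}{29} = \frac{5 \frac{1}{1 + 0} \cdot 0 \left(-36\right)}{29} = \frac{5 \cdot 1^{-1} \cdot 0 \left(-36\right)}{29} = \frac{5 \cdot 1 \cdot 0 \left(-36\right)}{29} = \frac{1}{29} \cdot 0 = 0$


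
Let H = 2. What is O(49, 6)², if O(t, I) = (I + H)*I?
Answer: 2304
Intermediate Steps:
O(t, I) = I*(2 + I) (O(t, I) = (I + 2)*I = (2 + I)*I = I*(2 + I))
O(49, 6)² = (6*(2 + 6))² = (6*8)² = 48² = 2304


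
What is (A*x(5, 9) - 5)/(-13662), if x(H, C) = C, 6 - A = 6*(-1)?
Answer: -103/13662 ≈ -0.0075392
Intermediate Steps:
A = 12 (A = 6 - 6*(-1) = 6 - 1*(-6) = 6 + 6 = 12)
(A*x(5, 9) - 5)/(-13662) = (12*9 - 5)/(-13662) = (108 - 5)*(-1/13662) = 103*(-1/13662) = -103/13662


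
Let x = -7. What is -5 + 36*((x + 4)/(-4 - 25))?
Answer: -37/29 ≈ -1.2759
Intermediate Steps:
-5 + 36*((x + 4)/(-4 - 25)) = -5 + 36*((-7 + 4)/(-4 - 25)) = -5 + 36*(-3/(-29)) = -5 + 36*(-3*(-1/29)) = -5 + 36*(3/29) = -5 + 108/29 = -37/29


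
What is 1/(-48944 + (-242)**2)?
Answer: 1/9620 ≈ 0.00010395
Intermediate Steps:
1/(-48944 + (-242)**2) = 1/(-48944 + 58564) = 1/9620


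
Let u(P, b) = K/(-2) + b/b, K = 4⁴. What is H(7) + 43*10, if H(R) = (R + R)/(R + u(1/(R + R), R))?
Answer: 25793/60 ≈ 429.88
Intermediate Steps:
K = 256
u(P, b) = -127 (u(P, b) = 256/(-2) + b/b = 256*(-½) + 1 = -128 + 1 = -127)
H(R) = 2*R/(-127 + R) (H(R) = (R + R)/(R - 127) = (2*R)/(-127 + R) = 2*R/(-127 + R))
H(7) + 43*10 = 2*7/(-127 + 7) + 43*10 = 2*7/(-120) + 430 = 2*7*(-1/120) + 430 = -7/60 + 430 = 25793/60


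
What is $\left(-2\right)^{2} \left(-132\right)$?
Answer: $-528$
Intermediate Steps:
$\left(-2\right)^{2} \left(-132\right) = 4 \left(-132\right) = -528$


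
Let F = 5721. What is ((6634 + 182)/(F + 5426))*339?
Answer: 32544/157 ≈ 207.29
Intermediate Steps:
((6634 + 182)/(F + 5426))*339 = ((6634 + 182)/(5721 + 5426))*339 = (6816/11147)*339 = (6816*(1/11147))*339 = (96/157)*339 = 32544/157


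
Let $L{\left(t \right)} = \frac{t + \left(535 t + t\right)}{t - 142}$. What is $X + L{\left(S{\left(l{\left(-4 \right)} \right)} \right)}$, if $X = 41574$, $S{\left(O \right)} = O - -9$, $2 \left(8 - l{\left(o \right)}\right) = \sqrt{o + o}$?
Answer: $\frac{216178949}{5209} + \frac{25418 i \sqrt{2}}{5209} \approx 41501.0 + 6.9008 i$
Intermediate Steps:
$l{\left(o \right)} = 8 - \frac{\sqrt{2} \sqrt{o}}{2}$ ($l{\left(o \right)} = 8 - \frac{\sqrt{o + o}}{2} = 8 - \frac{\sqrt{2 o}}{2} = 8 - \frac{\sqrt{2} \sqrt{o}}{2}$)
$S{\left(O \right)} = 9 + O$ ($S{\left(O \right)} = O + 9 = 9 + O$)
$L{\left(t \right)} = \frac{537 t}{-142 + t}$ ($L{\left(t \right)} = \frac{t + 536 t}{-142 + t} = \frac{537 t}{-142 + t}$)
$X + L{\left(S{\left(l{\left(-4 \right)} \right)} \right)} = 41574 + \frac{537 \left(9 + \left(8 - \frac{\sqrt{2} \sqrt{-4}}{2}\right)\right)}{-142 + \left(9 + \left(8 - \frac{\sqrt{2} \sqrt{-4}}{2}\right)\right)} = 41574 + \frac{537 \left(9 + \left(8 - \frac{\sqrt{2} \cdot 2 i}{2}\right)\right)}{-142 + \left(9 + \left(8 - \frac{\sqrt{2} \cdot 2 i}{2}\right)\right)} = 41574 + \frac{537 \left(9 + \left(8 - i \sqrt{2}\right)\right)}{-142 + \left(9 + \left(8 - i \sqrt{2}\right)\right)} = 41574 + \frac{537 \left(17 - i \sqrt{2}\right)}{-142 + \left(17 - i \sqrt{2}\right)} = 41574 + \frac{537 \left(17 - i \sqrt{2}\right)}{-125 - i \sqrt{2}}$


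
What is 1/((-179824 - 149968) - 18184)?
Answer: -1/347976 ≈ -2.8738e-6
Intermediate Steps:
1/((-179824 - 149968) - 18184) = 1/(-329792 - 18184) = 1/(-347976) = -1/347976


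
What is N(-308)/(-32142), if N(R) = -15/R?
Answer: -5/3299912 ≈ -1.5152e-6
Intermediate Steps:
N(-308)/(-32142) = -15/(-308)/(-32142) = -15*(-1/308)*(-1/32142) = (15/308)*(-1/32142) = -5/3299912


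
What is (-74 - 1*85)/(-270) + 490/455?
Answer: 1949/1170 ≈ 1.6658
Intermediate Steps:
(-74 - 1*85)/(-270) + 490/455 = (-74 - 85)*(-1/270) + 490*(1/455) = -159*(-1/270) + 14/13 = 53/90 + 14/13 = 1949/1170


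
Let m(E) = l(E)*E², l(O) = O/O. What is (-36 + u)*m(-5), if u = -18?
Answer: -1350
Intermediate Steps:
l(O) = 1
m(E) = E² (m(E) = 1*E² = E²)
(-36 + u)*m(-5) = (-36 - 18)*(-5)² = -54*25 = -1350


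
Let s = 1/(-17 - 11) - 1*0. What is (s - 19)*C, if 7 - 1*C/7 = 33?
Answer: 6929/2 ≈ 3464.5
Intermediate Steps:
C = -182 (C = 49 - 7*33 = 49 - 231 = -182)
s = -1/28 (s = 1/(-28) + 0 = -1/28 + 0 = -1/28 ≈ -0.035714)
(s - 19)*C = (-1/28 - 19)*(-182) = -533/28*(-182) = 6929/2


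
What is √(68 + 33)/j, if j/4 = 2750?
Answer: √101/11000 ≈ 0.00091362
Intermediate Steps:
j = 11000 (j = 4*2750 = 11000)
√(68 + 33)/j = √(68 + 33)/11000 = √101/11000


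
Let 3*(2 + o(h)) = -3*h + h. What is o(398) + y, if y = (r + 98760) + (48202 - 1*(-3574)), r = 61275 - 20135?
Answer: 574226/3 ≈ 1.9141e+5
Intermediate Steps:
o(h) = -2 - 2*h/3 (o(h) = -2 + (-3*h + h)/3 = -2 + (-2*h)/3 = -2 - 2*h/3)
r = 41140
y = 191676 (y = (41140 + 98760) + (48202 - 1*(-3574)) = 139900 + (48202 + 3574) = 139900 + 51776 = 191676)
o(398) + y = (-2 - ⅔*398) + 191676 = (-2 - 796/3) + 191676 = -802/3 + 191676 = 574226/3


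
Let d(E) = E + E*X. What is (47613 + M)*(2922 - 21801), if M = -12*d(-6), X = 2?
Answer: -902963691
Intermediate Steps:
d(E) = 3*E (d(E) = E + E*2 = E + 2*E = 3*E)
M = 216 (M = -36*(-6) = -12*(-18) = 216)
(47613 + M)*(2922 - 21801) = (47613 + 216)*(2922 - 21801) = 47829*(-18879) = -902963691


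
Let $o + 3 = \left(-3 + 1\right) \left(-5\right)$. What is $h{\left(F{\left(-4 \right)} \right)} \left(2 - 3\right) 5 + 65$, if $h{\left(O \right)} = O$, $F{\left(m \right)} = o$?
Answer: $30$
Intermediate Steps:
$o = 7$ ($o = -3 + \left(-3 + 1\right) \left(-5\right) = -3 - -10 = -3 + 10 = 7$)
$F{\left(m \right)} = 7$
$h{\left(F{\left(-4 \right)} \right)} \left(2 - 3\right) 5 + 65 = 7 \left(2 - 3\right) 5 + 65 = 7 \left(\left(-1\right) 5\right) + 65 = 7 \left(-5\right) + 65 = -35 + 65 = 30$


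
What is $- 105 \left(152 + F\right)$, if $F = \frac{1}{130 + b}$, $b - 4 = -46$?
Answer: $- \frac{1404585}{88} \approx -15961.0$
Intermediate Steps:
$b = -42$ ($b = 4 - 46 = -42$)
$F = \frac{1}{88}$ ($F = \frac{1}{130 - 42} = \frac{1}{88} \approx 0.011364$)
$- 105 \left(152 + F\right) = - 105 \left(152 + \frac{1}{88}\right) = \left(-105\right) \frac{13377}{88} = - \frac{1404585}{88}$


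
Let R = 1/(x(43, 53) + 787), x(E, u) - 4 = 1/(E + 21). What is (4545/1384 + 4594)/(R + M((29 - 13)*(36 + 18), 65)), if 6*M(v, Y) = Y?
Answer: 322108700625/759126076 ≈ 424.31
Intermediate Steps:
x(E, u) = 4 + 1/(21 + E) (x(E, u) = 4 + 1/(E + 21) = 4 + 1/(21 + E))
M(v, Y) = Y/6
R = 64/50625 (R = 1/((85 + 4*43)/(21 + 43) + 787) = 1/((85 + 172)/64 + 787) = 1/((1/64)*257 + 787) = 1/(257/64 + 787) = 1/(50625/64) = 64/50625 ≈ 0.0012642)
(4545/1384 + 4594)/(R + M((29 - 13)*(36 + 18), 65)) = (4545/1384 + 4594)/(64/50625 + (⅙)*65) = (4545*(1/1384) + 4594)/(64/50625 + 65/6) = (4545/1384 + 4594)/(1097003/101250) = (6362641/1384)*(101250/1097003) = 322108700625/759126076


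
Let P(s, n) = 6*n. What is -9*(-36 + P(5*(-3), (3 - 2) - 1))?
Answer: 324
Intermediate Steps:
-9*(-36 + P(5*(-3), (3 - 2) - 1)) = -9*(-36 + 6*((3 - 2) - 1)) = -9*(-36 + 6*(1 - 1)) = -9*(-36 + 6*0) = -9*(-36 + 0) = -9*(-36) = 324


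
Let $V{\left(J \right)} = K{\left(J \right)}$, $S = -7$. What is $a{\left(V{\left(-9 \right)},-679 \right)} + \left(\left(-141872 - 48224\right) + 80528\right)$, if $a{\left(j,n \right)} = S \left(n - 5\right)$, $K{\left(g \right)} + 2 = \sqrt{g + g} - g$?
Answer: $-104780$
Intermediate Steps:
$K{\left(g \right)} = -2 - g + \sqrt{2} \sqrt{g}$ ($K{\left(g \right)} = -2 - \left(g - \sqrt{g + g}\right) = -2 - \left(g - \sqrt{2} \sqrt{g}\right) = -2 + \left(\sqrt{2} \sqrt{g} - g\right) = -2 + \left(- g + \sqrt{2} \sqrt{g}\right) = -2 - g + \sqrt{2} \sqrt{g}$)
$V{\left(J \right)} = -2 - J + \sqrt{2} \sqrt{J}$
$a{\left(j,n \right)} = 35 - 7 n$ ($a{\left(j,n \right)} = - 7 \left(n - 5\right) = - 7 \left(-5 + n\right) = 35 - 7 n$)
$a{\left(V{\left(-9 \right)},-679 \right)} + \left(\left(-141872 - 48224\right) + 80528\right) = \left(35 - -4753\right) + \left(\left(-141872 - 48224\right) + 80528\right) = \left(35 + 4753\right) + \left(-190096 + 80528\right) = 4788 - 109568 = -104780$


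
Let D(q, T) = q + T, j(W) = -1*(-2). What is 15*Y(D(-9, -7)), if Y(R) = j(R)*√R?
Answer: 120*I ≈ 120.0*I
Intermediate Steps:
j(W) = 2
D(q, T) = T + q
Y(R) = 2*√R
15*Y(D(-9, -7)) = 15*(2*√(-7 - 9)) = 15*(2*√(-16)) = 15*(2*(4*I)) = 15*(8*I) = 120*I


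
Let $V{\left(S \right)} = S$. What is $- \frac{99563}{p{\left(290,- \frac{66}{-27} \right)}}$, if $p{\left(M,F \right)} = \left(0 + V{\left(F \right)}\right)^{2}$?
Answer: $- \frac{8064603}{484} \approx -16662.0$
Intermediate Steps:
$p{\left(M,F \right)} = F^{2}$ ($p{\left(M,F \right)} = \left(0 + F\right)^{2} = F^{2}$)
$- \frac{99563}{p{\left(290,- \frac{66}{-27} \right)}} = - \frac{99563}{\left(- \frac{66}{-27}\right)^{2}} = - \frac{99563}{\left(\left(-66\right) \left(- \frac{1}{27}\right)\right)^{2}} = - \frac{99563}{\left(\frac{22}{9}\right)^{2}} = - \frac{99563}{\frac{484}{81}} = \left(-99563\right) \frac{81}{484} = - \frac{8064603}{484}$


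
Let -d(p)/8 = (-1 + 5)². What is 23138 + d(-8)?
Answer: 23010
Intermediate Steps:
d(p) = -128 (d(p) = -8*(-1 + 5)² = -8*4² = -8*16 = -128)
23138 + d(-8) = 23138 - 128 = 23010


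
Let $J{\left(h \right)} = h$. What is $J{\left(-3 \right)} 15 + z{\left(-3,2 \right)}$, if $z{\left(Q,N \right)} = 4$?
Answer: $-41$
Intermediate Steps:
$J{\left(-3 \right)} 15 + z{\left(-3,2 \right)} = \left(-3\right) 15 + 4 = -45 + 4 = -41$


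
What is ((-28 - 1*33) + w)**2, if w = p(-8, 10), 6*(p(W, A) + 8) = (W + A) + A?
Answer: 4489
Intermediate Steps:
p(W, A) = -8 + A/3 + W/6 (p(W, A) = -8 + ((W + A) + A)/6 = -8 + ((A + W) + A)/6 = -8 + (W + 2*A)/6 = -8 + (A/3 + W/6) = -8 + A/3 + W/6)
w = -6 (w = -8 + (1/3)*10 + (1/6)*(-8) = -8 + 10/3 - 4/3 = -6)
((-28 - 1*33) + w)**2 = ((-28 - 1*33) - 6)**2 = ((-28 - 33) - 6)**2 = (-61 - 6)**2 = (-67)**2 = 4489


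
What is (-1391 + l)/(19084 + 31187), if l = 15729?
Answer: 14338/50271 ≈ 0.28521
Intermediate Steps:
(-1391 + l)/(19084 + 31187) = (-1391 + 15729)/(19084 + 31187) = 14338/50271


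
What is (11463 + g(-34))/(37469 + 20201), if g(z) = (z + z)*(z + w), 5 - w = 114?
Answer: 21187/57670 ≈ 0.36738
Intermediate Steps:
w = -109 (w = 5 - 1*114 = 5 - 114 = -109)
g(z) = 2*z*(-109 + z) (g(z) = (z + z)*(z - 109) = (2*z)*(-109 + z) = 2*z*(-109 + z))
(11463 + g(-34))/(37469 + 20201) = (11463 + 2*(-34)*(-109 - 34))/(37469 + 20201) = (11463 + 2*(-34)*(-143))/57670 = (11463 + 9724)*(1/57670) = 21187*(1/57670) = 21187/57670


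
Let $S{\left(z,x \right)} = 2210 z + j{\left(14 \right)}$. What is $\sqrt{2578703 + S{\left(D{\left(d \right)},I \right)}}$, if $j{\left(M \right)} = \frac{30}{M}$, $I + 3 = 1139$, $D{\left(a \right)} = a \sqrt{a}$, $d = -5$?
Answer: $\frac{\sqrt{126356552 - 541450 i \sqrt{5}}}{7} \approx 1605.9 - 7.6933 i$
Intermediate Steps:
$D{\left(a \right)} = a^{\frac{3}{2}}$
$I = 1136$ ($I = -3 + 1139 = 1136$)
$S{\left(z,x \right)} = \frac{15}{7} + 2210 z$ ($S{\left(z,x \right)} = 2210 z + \frac{30}{14} = 2210 z + 30 \cdot \frac{1}{14} = 2210 z + \frac{15}{7} = \frac{15}{7} + 2210 z$)
$\sqrt{2578703 + S{\left(D{\left(d \right)},I \right)}} = \sqrt{2578703 + \left(\frac{15}{7} + 2210 \left(-5\right)^{\frac{3}{2}}\right)} = \sqrt{2578703 + \left(\frac{15}{7} + 2210 \left(- 5 i \sqrt{5}\right)\right)} = \sqrt{2578703 + \left(\frac{15}{7} - 11050 i \sqrt{5}\right)} = \sqrt{\frac{18050936}{7} - 11050 i \sqrt{5}}$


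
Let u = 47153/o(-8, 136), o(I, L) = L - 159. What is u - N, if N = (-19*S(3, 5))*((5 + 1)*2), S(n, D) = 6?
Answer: -15689/23 ≈ -682.13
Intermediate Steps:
o(I, L) = -159 + L
N = -1368 (N = (-19*6)*((5 + 1)*2) = -684*2 = -114*12 = -1368)
u = -47153/23 (u = 47153/(-159 + 136) = 47153/(-23) = 47153*(-1/23) = -47153/23 ≈ -2050.1)
u - N = -47153/23 - 1*(-1368) = -47153/23 + 1368 = -15689/23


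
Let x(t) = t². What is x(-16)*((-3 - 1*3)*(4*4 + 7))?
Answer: -35328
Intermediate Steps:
x(-16)*((-3 - 1*3)*(4*4 + 7)) = (-16)²*((-3 - 1*3)*(4*4 + 7)) = 256*((-3 - 3)*(16 + 7)) = 256*(-6*23) = 256*(-138) = -35328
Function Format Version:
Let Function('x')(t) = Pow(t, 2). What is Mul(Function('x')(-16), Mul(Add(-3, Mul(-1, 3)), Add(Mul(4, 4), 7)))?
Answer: -35328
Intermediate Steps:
Mul(Function('x')(-16), Mul(Add(-3, Mul(-1, 3)), Add(Mul(4, 4), 7))) = Mul(Pow(-16, 2), Mul(Add(-3, Mul(-1, 3)), Add(Mul(4, 4), 7))) = Mul(256, Mul(Add(-3, -3), Add(16, 7))) = Mul(256, Mul(-6, 23)) = Mul(256, -138) = -35328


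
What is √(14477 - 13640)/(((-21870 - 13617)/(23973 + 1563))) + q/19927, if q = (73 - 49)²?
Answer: 576/19927 - 8512*√93/3943 ≈ -20.789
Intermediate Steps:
q = 576 (q = 24² = 576)
√(14477 - 13640)/(((-21870 - 13617)/(23973 + 1563))) + q/19927 = √(14477 - 13640)/(((-21870 - 13617)/(23973 + 1563))) + 576/19927 = √837/((-35487/25536)) + 576*(1/19927) = (3*√93)/((-35487*1/25536)) + 576/19927 = (3*√93)/(-11829/8512) + 576/19927 = (3*√93)*(-8512/11829) + 576/19927 = -8512*√93/3943 + 576/19927 = 576/19927 - 8512*√93/3943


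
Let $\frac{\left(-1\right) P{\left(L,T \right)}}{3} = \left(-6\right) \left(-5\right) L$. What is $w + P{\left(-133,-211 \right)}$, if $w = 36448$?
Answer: $48418$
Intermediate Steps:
$P{\left(L,T \right)} = - 90 L$ ($P{\left(L,T \right)} = - 3 \left(-6\right) \left(-5\right) L = - 3 \cdot 30 L = - 90 L$)
$w + P{\left(-133,-211 \right)} = 36448 - -11970 = 36448 + 11970 = 48418$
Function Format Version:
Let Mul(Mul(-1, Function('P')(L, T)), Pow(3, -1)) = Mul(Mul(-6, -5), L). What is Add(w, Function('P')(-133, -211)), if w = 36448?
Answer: 48418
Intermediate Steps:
Function('P')(L, T) = Mul(-90, L) (Function('P')(L, T) = Mul(-3, Mul(Mul(-6, -5), L)) = Mul(-3, Mul(30, L)) = Mul(-90, L))
Add(w, Function('P')(-133, -211)) = Add(36448, Mul(-90, -133)) = Add(36448, 11970) = 48418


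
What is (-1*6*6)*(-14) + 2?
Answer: 506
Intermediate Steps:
(-1*6*6)*(-14) + 2 = -6*6*(-14) + 2 = -36*(-14) + 2 = 504 + 2 = 506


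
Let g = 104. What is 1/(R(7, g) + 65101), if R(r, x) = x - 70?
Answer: 1/65135 ≈ 1.5353e-5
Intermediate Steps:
R(r, x) = -70 + x
1/(R(7, g) + 65101) = 1/((-70 + 104) + 65101) = 1/(34 + 65101) = 1/65135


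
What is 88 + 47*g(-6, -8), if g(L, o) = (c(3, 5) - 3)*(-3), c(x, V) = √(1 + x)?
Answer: 229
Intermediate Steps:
g(L, o) = 3 (g(L, o) = (√(1 + 3) - 3)*(-3) = (√4 - 3)*(-3) = (2 - 3)*(-3) = -1*(-3) = 3)
88 + 47*g(-6, -8) = 88 + 47*3 = 88 + 141 = 229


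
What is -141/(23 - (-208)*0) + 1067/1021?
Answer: -119420/23483 ≈ -5.0854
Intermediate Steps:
-141/(23 - (-208)*0) + 1067/1021 = -141/(23 - 26*0) + 1067*(1/1021) = -141/(23 + 0) + 1067/1021 = -141/23 + 1067/1021 = -119420/23483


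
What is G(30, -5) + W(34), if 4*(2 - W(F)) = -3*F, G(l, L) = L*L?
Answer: 105/2 ≈ 52.500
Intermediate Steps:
G(l, L) = L**2
W(F) = 2 + 3*F/4 (W(F) = 2 - (-3)*F/4 = 2 + 3*F/4)
G(30, -5) + W(34) = (-5)**2 + (2 + (3/4)*34) = 25 + (2 + 51/2) = 25 + 55/2 = 105/2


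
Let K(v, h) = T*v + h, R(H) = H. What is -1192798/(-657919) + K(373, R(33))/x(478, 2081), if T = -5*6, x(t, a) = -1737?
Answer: 3137430803/380935101 ≈ 8.2361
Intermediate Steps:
T = -30
K(v, h) = h - 30*v (K(v, h) = -30*v + h = h - 30*v)
-1192798/(-657919) + K(373, R(33))/x(478, 2081) = -1192798/(-657919) + (33 - 30*373)/(-1737) = -1192798*(-1/657919) + (33 - 11190)*(-1/1737) = 1192798/657919 - 11157*(-1/1737) = 1192798/657919 + 3719/579 = 3137430803/380935101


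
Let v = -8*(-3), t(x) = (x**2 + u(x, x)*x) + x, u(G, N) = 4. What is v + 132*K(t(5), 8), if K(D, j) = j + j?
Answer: 2136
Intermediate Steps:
t(x) = x**2 + 5*x (t(x) = (x**2 + 4*x) + x = x**2 + 5*x)
K(D, j) = 2*j
v = 24
v + 132*K(t(5), 8) = 24 + 132*(2*8) = 24 + 132*16 = 24 + 2112 = 2136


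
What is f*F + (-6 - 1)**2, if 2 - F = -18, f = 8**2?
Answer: 1329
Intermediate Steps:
f = 64
F = 20 (F = 2 - 1*(-18) = 2 + 18 = 20)
f*F + (-6 - 1)**2 = 64*20 + (-6 - 1)**2 = 1280 + (-7)**2 = 1280 + 49 = 1329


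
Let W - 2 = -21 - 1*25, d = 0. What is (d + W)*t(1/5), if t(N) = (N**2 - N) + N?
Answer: -44/25 ≈ -1.7600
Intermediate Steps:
W = -44 (W = 2 + (-21 - 1*25) = 2 + (-21 - 25) = 2 - 46 = -44)
t(N) = N**2
(d + W)*t(1/5) = (0 - 44)*(1/5)**2 = -44*(1/5)**2 = -44*1/25 = -44/25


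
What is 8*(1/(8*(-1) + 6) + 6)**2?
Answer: 242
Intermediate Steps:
8*(1/(8*(-1) + 6) + 6)**2 = 8*(1/(-8 + 6) + 6)**2 = 8*(1/(-2) + 6)**2 = 8*(-1/2 + 6)**2 = 8*(11/2)**2 = 8*(121/4) = 242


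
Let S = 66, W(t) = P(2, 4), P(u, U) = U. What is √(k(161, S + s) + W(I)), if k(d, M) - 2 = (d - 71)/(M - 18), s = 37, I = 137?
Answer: 2*√510/17 ≈ 2.6568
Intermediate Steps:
W(t) = 4
k(d, M) = 2 + (-71 + d)/(-18 + M) (k(d, M) = 2 + (d - 71)/(M - 18) = 2 + (-71 + d)/(-18 + M))
√(k(161, S + s) + W(I)) = √((-107 + 161 + 2*(66 + 37))/(-18 + (66 + 37)) + 4) = √((-107 + 161 + 2*103)/(-18 + 103) + 4) = √((-107 + 161 + 206)/85 + 4) = √((1/85)*260 + 4) = √(52/17 + 4) = √(120/17) = 2*√510/17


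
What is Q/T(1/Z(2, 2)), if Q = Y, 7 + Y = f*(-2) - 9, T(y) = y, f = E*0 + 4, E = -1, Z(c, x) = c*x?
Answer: -96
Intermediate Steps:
f = 4 (f = -1*0 + 4 = 0 + 4 = 4)
Y = -24 (Y = -7 + (4*(-2) - 9) = -7 + (-8 - 9) = -7 - 17 = -24)
Q = -24
Q/T(1/Z(2, 2)) = -24*2*2 = -24/(1/4) = -24/¼ = -24*4 = -96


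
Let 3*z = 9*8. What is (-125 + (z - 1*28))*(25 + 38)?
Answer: -8127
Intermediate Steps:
z = 24 (z = (9*8)/3 = (⅓)*72 = 24)
(-125 + (z - 1*28))*(25 + 38) = (-125 + (24 - 1*28))*(25 + 38) = (-125 + (24 - 28))*63 = (-125 - 4)*63 = -129*63 = -8127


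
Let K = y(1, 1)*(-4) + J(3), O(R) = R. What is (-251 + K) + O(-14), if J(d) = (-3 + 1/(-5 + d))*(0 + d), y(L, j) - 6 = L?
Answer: -607/2 ≈ -303.50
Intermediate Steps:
y(L, j) = 6 + L
J(d) = d*(-3 + 1/(-5 + d)) (J(d) = (-3 + 1/(-5 + d))*d = d*(-3 + 1/(-5 + d)))
K = -77/2 (K = (6 + 1)*(-4) + 3*(16 - 3*3)/(-5 + 3) = 7*(-4) + 3*(16 - 9)/(-2) = -28 + 3*(-½)*7 = -28 - 21/2 = -77/2 ≈ -38.500)
(-251 + K) + O(-14) = (-251 - 77/2) - 14 = -579/2 - 14 = -607/2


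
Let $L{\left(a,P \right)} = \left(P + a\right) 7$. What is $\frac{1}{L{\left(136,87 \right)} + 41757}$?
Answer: $\frac{1}{43318} \approx 2.3085 \cdot 10^{-5}$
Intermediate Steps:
$L{\left(a,P \right)} = 7 P + 7 a$
$\frac{1}{L{\left(136,87 \right)} + 41757} = \frac{1}{\left(7 \cdot 87 + 7 \cdot 136\right) + 41757} = \frac{1}{\left(609 + 952\right) + 41757} = \frac{1}{1561 + 41757} = \frac{1}{43318}$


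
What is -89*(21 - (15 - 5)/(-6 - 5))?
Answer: -21449/11 ≈ -1949.9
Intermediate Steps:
-89*(21 - (15 - 5)/(-6 - 5)) = -89*(21 - 10/(-11)) = -89*(21 - 10*(-1)/11) = -89*(21 - 1*(-10/11)) = -89*(21 + 10/11) = -89*241/11 = -21449/11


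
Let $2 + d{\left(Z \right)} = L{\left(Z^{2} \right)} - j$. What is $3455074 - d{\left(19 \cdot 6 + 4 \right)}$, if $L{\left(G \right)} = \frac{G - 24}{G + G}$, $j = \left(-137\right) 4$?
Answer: $\frac{24050420461}{6962} \approx 3.4545 \cdot 10^{6}$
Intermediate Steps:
$j = -548$
$L{\left(G \right)} = \frac{-24 + G}{2 G}$
$d{\left(Z \right)} = 546 + \frac{-24 + Z^{2}}{2 Z^{2}}$ ($d{\left(Z \right)} = -2 + \left(\frac{-24 + Z^{2}}{2 Z^{2}} - -548\right) = -2 + \left(\frac{-24 + Z^{2}}{2 Z^{2}} + 548\right) = -2 + \left(548 + \frac{-24 + Z^{2}}{2 Z^{2}}\right) = 546 + \frac{-24 + Z^{2}}{2 Z^{2}}$)
$3455074 - d{\left(19 \cdot 6 + 4 \right)} = 3455074 - \left(\frac{1093}{2} - \frac{12}{\left(19 \cdot 6 + 4\right)^{2}}\right) = 3455074 - \left(\frac{1093}{2} - \frac{12}{\left(114 + 4\right)^{2}}\right) = 3455074 - \left(\frac{1093}{2} - \frac{12}{13924}\right) = 3455074 - \left(\frac{1093}{2} - \frac{3}{3481}\right) = 3455074 - \frac{3804727}{6962} = \frac{24050420461}{6962}$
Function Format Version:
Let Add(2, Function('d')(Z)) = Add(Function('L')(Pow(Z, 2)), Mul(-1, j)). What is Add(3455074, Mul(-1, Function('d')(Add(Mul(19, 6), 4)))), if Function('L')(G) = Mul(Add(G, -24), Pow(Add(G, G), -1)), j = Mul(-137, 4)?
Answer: Rational(24050420461, 6962) ≈ 3.4545e+6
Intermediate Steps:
j = -548
Function('L')(G) = Mul(Rational(1, 2), Pow(G, -1), Add(-24, G)) (Function('L')(G) = Mul(Add(-24, G), Pow(Mul(2, G), -1)) = Mul(Add(-24, G), Mul(Rational(1, 2), Pow(G, -1))) = Mul(Rational(1, 2), Pow(G, -1), Add(-24, G)))
Function('d')(Z) = Add(546, Mul(Rational(1, 2), Pow(Z, -2), Add(-24, Pow(Z, 2)))) (Function('d')(Z) = Add(-2, Add(Mul(Rational(1, 2), Pow(Pow(Z, 2), -1), Add(-24, Pow(Z, 2))), Mul(-1, -548))) = Add(-2, Add(Mul(Rational(1, 2), Pow(Z, -2), Add(-24, Pow(Z, 2))), 548)) = Add(-2, Add(548, Mul(Rational(1, 2), Pow(Z, -2), Add(-24, Pow(Z, 2))))) = Add(546, Mul(Rational(1, 2), Pow(Z, -2), Add(-24, Pow(Z, 2)))))
Add(3455074, Mul(-1, Function('d')(Add(Mul(19, 6), 4)))) = Add(3455074, Mul(-1, Add(Rational(1093, 2), Mul(-12, Pow(Add(Mul(19, 6), 4), -2))))) = Add(3455074, Mul(-1, Add(Rational(1093, 2), Mul(-12, Pow(Add(114, 4), -2))))) = Add(3455074, Mul(-1, Add(Rational(1093, 2), Mul(-12, Pow(118, -2))))) = Add(3455074, Mul(-1, Add(Rational(1093, 2), Mul(-12, Rational(1, 13924))))) = Add(3455074, Mul(-1, Add(Rational(1093, 2), Rational(-3, 3481)))) = Add(3455074, Mul(-1, Rational(3804727, 6962))) = Add(3455074, Rational(-3804727, 6962)) = Rational(24050420461, 6962)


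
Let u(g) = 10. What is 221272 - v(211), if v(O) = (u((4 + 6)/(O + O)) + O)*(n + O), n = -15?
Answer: 177956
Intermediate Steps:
v(O) = (-15 + O)*(10 + O) (v(O) = (10 + O)*(-15 + O) = (-15 + O)*(10 + O))
221272 - v(211) = 221272 - (-150 + 211² - 5*211) = 221272 - (-150 + 44521 - 1055) = 221272 - 1*43316 = 221272 - 43316 = 177956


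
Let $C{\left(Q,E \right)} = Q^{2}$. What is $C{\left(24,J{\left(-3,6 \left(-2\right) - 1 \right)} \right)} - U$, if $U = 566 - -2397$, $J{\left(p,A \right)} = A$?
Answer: $-2387$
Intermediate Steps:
$U = 2963$ ($U = 566 + 2397 = 2963$)
$C{\left(24,J{\left(-3,6 \left(-2\right) - 1 \right)} \right)} - U = 24^{2} - 2963 = 576 - 2963 = -2387$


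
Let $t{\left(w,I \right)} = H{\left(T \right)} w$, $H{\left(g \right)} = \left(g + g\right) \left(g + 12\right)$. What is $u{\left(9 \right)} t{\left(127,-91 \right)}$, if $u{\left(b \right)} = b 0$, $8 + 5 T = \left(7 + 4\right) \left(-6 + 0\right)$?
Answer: $0$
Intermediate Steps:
$T = - \frac{74}{5}$ ($T = - \frac{8}{5} + \frac{\left(7 + 4\right) \left(-6 + 0\right)}{5} = - \frac{8}{5} + \frac{11 \left(-6\right)}{5} = - \frac{8}{5} + \frac{1}{5} \left(-66\right) = - \frac{8}{5} - \frac{66}{5} = - \frac{74}{5} \approx -14.8$)
$H{\left(g \right)} = 2 g \left(12 + g\right)$
$u{\left(b \right)} = 0$
$t{\left(w,I \right)} = \frac{2072 w}{25}$ ($t{\left(w,I \right)} = 2 \left(- \frac{74}{5}\right) \left(12 - \frac{74}{5}\right) w = 2 \left(- \frac{74}{5}\right) \left(- \frac{14}{5}\right) w = \frac{2072 w}{25}$)
$u{\left(9 \right)} t{\left(127,-91 \right)} = 0 \cdot \frac{2072}{25} \cdot 127 = 0 \cdot \frac{263144}{25} = 0$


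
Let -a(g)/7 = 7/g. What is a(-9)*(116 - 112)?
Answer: 196/9 ≈ 21.778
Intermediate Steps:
a(g) = -49/g
a(-9)*(116 - 112) = (-49/(-9))*(116 - 112) = -49*(-⅑)*4 = (49/9)*4 = 196/9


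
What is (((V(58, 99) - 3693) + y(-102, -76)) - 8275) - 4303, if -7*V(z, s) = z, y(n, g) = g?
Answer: -114487/7 ≈ -16355.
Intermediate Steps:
V(z, s) = -z/7
(((V(58, 99) - 3693) + y(-102, -76)) - 8275) - 4303 = (((-⅐*58 - 3693) - 76) - 8275) - 4303 = (((-58/7 - 3693) - 76) - 8275) - 4303 = ((-25909/7 - 76) - 8275) - 4303 = (-26441/7 - 8275) - 4303 = -84366/7 - 4303 = -114487/7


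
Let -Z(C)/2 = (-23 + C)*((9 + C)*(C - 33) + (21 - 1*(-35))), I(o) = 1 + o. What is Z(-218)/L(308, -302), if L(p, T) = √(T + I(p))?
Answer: 25312230*√7/7 ≈ 9.5671e+6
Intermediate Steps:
L(p, T) = √(1 + T + p) (L(p, T) = √(T + (1 + p)) = √(1 + T + p))
Z(C) = -2*(-23 + C)*(56 + (-33 + C)*(9 + C)) (Z(C) = -2*(-23 + C)*((9 + C)*(C - 33) + (21 - 1*(-35))) = -2*(-23 + C)*((9 + C)*(-33 + C) + (21 + 35)) = -2*(-23 + C)*((-33 + C)*(9 + C) + 56) = -2*(-23 + C)*(56 + (-33 + C)*(9 + C)))
Z(-218)/L(308, -302) = (-11086 - 622*(-218) - 2*(-218)³ + 94*(-218)²)/(√(1 - 302 + 308)) = (-11086 + 135596 - 2*(-10360232) + 94*47524)/(√7) = (-11086 + 135596 + 20720464 + 4467256)*(√7/7) = 25312230*(√7/7) = 25312230*√7/7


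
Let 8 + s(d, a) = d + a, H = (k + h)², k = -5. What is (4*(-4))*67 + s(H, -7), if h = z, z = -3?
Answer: -1023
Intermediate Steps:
h = -3
H = 64 (H = (-5 - 3)² = (-8)² = 64)
s(d, a) = -8 + a + d (s(d, a) = -8 + (d + a) = -8 + (a + d) = -8 + a + d)
(4*(-4))*67 + s(H, -7) = (4*(-4))*67 + (-8 - 7 + 64) = -16*67 + 49 = -1072 + 49 = -1023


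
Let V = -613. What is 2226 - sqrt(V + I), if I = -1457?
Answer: 2226 - 3*I*sqrt(230) ≈ 2226.0 - 45.497*I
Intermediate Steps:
2226 - sqrt(V + I) = 2226 - sqrt(-613 - 1457) = 2226 - sqrt(-2070) = 2226 - 3*I*sqrt(230)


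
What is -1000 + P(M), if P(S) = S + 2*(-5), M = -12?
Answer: -1022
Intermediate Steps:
P(S) = -10 + S (P(S) = S - 10 = -10 + S)
-1000 + P(M) = -1000 + (-10 - 12) = -1000 - 22 = -1022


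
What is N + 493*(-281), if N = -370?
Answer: -138903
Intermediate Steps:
N + 493*(-281) = -370 + 493*(-281) = -370 - 138533 = -138903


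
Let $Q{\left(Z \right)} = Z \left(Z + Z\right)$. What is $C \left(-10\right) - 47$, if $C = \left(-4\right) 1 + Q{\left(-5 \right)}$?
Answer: $-507$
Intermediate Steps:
$Q{\left(Z \right)} = 2 Z^{2}$ ($Q{\left(Z \right)} = Z 2 Z = 2 Z^{2}$)
$C = 46$ ($C = \left(-4\right) 1 + 2 \left(-5\right)^{2} = -4 + 2 \cdot 25 = -4 + 50 = 46$)
$C \left(-10\right) - 47 = 46 \left(-10\right) - 47 = -460 - 47 = -507$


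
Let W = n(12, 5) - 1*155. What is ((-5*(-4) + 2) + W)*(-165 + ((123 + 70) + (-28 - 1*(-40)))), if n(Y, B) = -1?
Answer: -5360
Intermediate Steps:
W = -156 (W = -1 - 1*155 = -1 - 155 = -156)
((-5*(-4) + 2) + W)*(-165 + ((123 + 70) + (-28 - 1*(-40)))) = ((-5*(-4) + 2) - 156)*(-165 + ((123 + 70) + (-28 - 1*(-40)))) = ((20 + 2) - 156)*(-165 + (193 + (-28 + 40))) = (22 - 156)*(-165 + (193 + 12)) = -134*(-165 + 205) = -134*40 = -5360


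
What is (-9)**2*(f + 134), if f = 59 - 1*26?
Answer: 13527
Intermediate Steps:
f = 33 (f = 59 - 26 = 33)
(-9)**2*(f + 134) = (-9)**2*(33 + 134) = 81*167 = 13527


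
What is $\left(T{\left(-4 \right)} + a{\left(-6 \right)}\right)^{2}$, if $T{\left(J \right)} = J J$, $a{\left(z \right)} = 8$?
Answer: $576$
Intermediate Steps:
$T{\left(J \right)} = J^{2}$
$\left(T{\left(-4 \right)} + a{\left(-6 \right)}\right)^{2} = \left(\left(-4\right)^{2} + 8\right)^{2} = \left(16 + 8\right)^{2} = 24^{2} = 576$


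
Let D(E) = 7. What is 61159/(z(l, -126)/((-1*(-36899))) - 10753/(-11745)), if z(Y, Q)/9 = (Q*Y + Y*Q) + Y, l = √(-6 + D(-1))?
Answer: 3786430182435/52891856 ≈ 71588.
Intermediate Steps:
l = 1 (l = √(-6 + 7) = √1 = 1)
z(Y, Q) = 9*Y + 18*Q*Y (z(Y, Q) = 9*((Q*Y + Y*Q) + Y) = 9*((Q*Y + Q*Y) + Y) = 9*(2*Q*Y + Y) = 9*(Y + 2*Q*Y) = 9*Y + 18*Q*Y)
61159/(z(l, -126)/((-1*(-36899))) - 10753/(-11745)) = 61159/((9*1*(1 + 2*(-126)))/((-1*(-36899))) - 10753/(-11745)) = 61159/((9*1*(1 - 252))/36899 - 10753*(-1/11745)) = 61159/((9*1*(-251))*(1/36899) + 10753/11745) = 61159/(-2259*1/36899 + 10753/11745) = 61159/(-2259/36899 + 10753/11745) = 61159/(370242992/433378755) = 61159*(433378755/370242992) = 3786430182435/52891856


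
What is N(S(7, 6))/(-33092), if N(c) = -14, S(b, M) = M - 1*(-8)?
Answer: 7/16546 ≈ 0.00042306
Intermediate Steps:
S(b, M) = 8 + M (S(b, M) = M + 8 = 8 + M)
N(S(7, 6))/(-33092) = -14/(-33092) = -14*(-1/33092) = 7/16546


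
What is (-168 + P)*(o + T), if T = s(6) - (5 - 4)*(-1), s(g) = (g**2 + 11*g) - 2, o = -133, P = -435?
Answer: 19296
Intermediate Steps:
s(g) = -2 + g**2 + 11*g
T = 101 (T = (-2 + 6**2 + 11*6) - (5 - 4)*(-1) = (-2 + 36 + 66) - (-1) = 100 - 1*(-1) = 100 + 1 = 101)
(-168 + P)*(o + T) = (-168 - 435)*(-133 + 101) = -603*(-32) = 19296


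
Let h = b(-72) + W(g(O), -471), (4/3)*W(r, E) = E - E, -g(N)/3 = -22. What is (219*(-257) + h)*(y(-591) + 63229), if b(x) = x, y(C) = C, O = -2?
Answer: -3529964490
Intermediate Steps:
g(N) = 66 (g(N) = -3*(-22) = 66)
W(r, E) = 0 (W(r, E) = 3*(E - E)/4 = (¾)*0 = 0)
h = -72 (h = -72 + 0 = -72)
(219*(-257) + h)*(y(-591) + 63229) = (219*(-257) - 72)*(-591 + 63229) = (-56283 - 72)*62638 = -56355*62638 = -3529964490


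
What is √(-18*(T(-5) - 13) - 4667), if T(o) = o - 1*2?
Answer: I*√4307 ≈ 65.628*I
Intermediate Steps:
T(o) = -2 + o (T(o) = o - 2 = -2 + o)
√(-18*(T(-5) - 13) - 4667) = √(-18*((-2 - 5) - 13) - 4667) = √(-18*(-7 - 13) - 4667) = √(-18*(-20) - 4667) = √(360 - 4667) = √(-4307) = I*√4307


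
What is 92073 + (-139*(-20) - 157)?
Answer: 94696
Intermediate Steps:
92073 + (-139*(-20) - 157) = 92073 + (2780 - 157) = 92073 + 2623 = 94696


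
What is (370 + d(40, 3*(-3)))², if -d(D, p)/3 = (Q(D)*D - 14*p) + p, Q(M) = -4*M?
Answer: 369369961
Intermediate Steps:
d(D, p) = 12*D² + 39*p (d(D, p) = -3*(((-4*D)*D - 14*p) + p) = -3*((-4*D² - 14*p) + p) = -3*((-14*p - 4*D²) + p) = -3*(-13*p - 4*D²) = 12*D² + 39*p)
(370 + d(40, 3*(-3)))² = (370 + (12*40² + 39*(3*(-3))))² = (370 + (12*1600 + 39*(-9)))² = (370 + (19200 - 351))² = (370 + 18849)² = 19219² = 369369961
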